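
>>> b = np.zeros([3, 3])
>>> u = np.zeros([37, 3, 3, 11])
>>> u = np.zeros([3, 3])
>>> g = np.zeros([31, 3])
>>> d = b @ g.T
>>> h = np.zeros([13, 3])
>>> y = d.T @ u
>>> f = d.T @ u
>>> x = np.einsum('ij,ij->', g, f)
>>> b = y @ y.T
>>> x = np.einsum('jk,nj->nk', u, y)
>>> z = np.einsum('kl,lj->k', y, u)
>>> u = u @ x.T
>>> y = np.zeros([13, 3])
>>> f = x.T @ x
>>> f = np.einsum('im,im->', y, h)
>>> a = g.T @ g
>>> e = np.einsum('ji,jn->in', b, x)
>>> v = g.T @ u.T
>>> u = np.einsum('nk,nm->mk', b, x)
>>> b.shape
(31, 31)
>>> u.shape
(3, 31)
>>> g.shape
(31, 3)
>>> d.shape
(3, 31)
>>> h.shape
(13, 3)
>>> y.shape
(13, 3)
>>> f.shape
()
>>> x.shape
(31, 3)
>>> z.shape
(31,)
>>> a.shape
(3, 3)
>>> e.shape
(31, 3)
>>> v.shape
(3, 3)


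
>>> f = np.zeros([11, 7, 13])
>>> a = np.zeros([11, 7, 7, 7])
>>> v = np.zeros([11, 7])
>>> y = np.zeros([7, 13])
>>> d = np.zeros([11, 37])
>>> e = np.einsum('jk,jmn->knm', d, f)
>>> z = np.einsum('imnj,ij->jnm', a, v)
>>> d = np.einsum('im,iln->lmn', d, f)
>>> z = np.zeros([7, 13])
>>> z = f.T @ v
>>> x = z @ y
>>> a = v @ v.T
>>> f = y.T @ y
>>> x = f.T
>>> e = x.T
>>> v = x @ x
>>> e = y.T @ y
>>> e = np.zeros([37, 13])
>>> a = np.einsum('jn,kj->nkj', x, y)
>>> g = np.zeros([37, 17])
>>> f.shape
(13, 13)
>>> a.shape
(13, 7, 13)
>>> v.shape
(13, 13)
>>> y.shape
(7, 13)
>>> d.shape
(7, 37, 13)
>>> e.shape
(37, 13)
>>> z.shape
(13, 7, 7)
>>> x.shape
(13, 13)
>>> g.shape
(37, 17)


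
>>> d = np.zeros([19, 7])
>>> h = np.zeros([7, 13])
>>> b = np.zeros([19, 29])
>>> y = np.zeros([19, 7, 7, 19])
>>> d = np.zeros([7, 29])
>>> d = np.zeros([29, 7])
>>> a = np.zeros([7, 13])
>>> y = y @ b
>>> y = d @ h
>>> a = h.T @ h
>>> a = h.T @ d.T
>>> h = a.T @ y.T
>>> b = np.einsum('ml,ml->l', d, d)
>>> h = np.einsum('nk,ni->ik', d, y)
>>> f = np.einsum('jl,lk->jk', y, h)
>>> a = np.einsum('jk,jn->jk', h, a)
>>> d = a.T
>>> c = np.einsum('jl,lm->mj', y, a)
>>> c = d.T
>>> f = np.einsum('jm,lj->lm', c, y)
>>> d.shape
(7, 13)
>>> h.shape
(13, 7)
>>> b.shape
(7,)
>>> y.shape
(29, 13)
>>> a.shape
(13, 7)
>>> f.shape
(29, 7)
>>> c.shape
(13, 7)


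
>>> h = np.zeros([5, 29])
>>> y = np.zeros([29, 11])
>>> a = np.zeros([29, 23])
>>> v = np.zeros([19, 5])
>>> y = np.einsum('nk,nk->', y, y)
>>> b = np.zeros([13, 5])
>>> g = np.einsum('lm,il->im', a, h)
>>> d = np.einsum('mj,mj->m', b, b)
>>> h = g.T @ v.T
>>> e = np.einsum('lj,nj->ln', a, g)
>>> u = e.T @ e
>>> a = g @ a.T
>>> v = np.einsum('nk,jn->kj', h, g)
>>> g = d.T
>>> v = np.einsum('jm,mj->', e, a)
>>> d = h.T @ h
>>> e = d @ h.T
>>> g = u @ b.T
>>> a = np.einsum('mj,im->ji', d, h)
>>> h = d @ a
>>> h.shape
(19, 23)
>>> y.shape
()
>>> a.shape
(19, 23)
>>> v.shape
()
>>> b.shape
(13, 5)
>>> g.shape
(5, 13)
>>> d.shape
(19, 19)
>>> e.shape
(19, 23)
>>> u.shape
(5, 5)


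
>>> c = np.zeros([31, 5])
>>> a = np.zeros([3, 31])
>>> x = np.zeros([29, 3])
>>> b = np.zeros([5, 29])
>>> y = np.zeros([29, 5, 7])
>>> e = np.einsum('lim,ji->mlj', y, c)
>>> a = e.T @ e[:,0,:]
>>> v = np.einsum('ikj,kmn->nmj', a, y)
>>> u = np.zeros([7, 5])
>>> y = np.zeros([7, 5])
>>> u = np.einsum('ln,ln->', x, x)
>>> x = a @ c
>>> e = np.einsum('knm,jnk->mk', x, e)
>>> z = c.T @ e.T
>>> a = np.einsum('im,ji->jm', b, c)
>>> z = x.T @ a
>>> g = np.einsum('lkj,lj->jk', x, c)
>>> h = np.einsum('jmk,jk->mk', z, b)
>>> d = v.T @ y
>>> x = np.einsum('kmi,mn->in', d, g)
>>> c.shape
(31, 5)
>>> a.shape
(31, 29)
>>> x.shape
(5, 29)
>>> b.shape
(5, 29)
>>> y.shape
(7, 5)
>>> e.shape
(5, 31)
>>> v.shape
(7, 5, 31)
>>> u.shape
()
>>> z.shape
(5, 29, 29)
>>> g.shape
(5, 29)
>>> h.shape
(29, 29)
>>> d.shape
(31, 5, 5)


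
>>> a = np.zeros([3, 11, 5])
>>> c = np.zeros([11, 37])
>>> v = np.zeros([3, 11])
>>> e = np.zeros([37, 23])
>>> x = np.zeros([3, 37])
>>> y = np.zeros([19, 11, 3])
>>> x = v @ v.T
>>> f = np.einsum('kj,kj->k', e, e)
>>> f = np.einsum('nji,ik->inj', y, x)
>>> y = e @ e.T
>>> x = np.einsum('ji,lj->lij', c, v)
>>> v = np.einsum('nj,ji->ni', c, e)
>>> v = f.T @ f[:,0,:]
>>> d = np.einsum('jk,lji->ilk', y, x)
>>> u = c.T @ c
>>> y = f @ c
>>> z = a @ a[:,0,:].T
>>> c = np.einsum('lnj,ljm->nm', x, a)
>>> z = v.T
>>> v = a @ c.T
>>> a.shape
(3, 11, 5)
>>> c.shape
(37, 5)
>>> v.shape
(3, 11, 37)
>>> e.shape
(37, 23)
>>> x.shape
(3, 37, 11)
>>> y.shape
(3, 19, 37)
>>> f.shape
(3, 19, 11)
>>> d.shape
(11, 3, 37)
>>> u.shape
(37, 37)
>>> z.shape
(11, 19, 11)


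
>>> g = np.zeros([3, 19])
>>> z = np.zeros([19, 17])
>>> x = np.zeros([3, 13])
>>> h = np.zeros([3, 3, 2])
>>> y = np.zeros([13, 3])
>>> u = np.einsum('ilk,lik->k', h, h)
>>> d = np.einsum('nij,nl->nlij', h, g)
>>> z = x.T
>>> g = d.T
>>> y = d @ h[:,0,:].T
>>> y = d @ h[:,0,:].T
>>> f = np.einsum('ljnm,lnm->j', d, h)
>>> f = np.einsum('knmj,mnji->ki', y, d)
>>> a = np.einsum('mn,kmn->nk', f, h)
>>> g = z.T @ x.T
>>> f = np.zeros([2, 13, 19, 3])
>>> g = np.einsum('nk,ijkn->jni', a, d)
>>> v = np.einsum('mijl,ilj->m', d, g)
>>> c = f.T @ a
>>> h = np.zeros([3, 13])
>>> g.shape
(19, 2, 3)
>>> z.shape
(13, 3)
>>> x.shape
(3, 13)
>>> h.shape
(3, 13)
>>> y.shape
(3, 19, 3, 3)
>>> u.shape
(2,)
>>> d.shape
(3, 19, 3, 2)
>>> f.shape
(2, 13, 19, 3)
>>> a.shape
(2, 3)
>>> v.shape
(3,)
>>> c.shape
(3, 19, 13, 3)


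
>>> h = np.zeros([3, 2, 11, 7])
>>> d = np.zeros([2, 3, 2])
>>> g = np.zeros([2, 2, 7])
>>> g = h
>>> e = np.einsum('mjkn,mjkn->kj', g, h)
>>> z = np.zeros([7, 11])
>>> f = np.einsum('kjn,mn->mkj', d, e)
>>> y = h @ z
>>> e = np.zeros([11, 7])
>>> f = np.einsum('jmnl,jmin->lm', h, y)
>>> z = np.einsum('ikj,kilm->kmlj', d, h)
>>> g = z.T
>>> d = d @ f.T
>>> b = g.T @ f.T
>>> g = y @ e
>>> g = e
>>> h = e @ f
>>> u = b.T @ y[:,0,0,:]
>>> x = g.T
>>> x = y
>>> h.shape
(11, 2)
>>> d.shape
(2, 3, 7)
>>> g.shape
(11, 7)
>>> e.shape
(11, 7)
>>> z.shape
(3, 7, 11, 2)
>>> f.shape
(7, 2)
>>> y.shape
(3, 2, 11, 11)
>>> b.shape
(3, 7, 11, 7)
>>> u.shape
(7, 11, 7, 11)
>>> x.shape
(3, 2, 11, 11)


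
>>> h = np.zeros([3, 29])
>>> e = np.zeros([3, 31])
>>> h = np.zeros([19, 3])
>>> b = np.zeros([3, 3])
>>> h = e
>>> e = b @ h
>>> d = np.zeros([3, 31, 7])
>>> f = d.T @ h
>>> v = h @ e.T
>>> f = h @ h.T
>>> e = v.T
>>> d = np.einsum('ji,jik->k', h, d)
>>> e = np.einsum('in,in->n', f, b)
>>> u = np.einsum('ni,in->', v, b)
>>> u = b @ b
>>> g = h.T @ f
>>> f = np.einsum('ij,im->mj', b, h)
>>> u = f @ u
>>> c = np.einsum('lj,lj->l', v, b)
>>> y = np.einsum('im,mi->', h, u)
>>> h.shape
(3, 31)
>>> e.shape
(3,)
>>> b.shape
(3, 3)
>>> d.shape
(7,)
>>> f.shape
(31, 3)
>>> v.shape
(3, 3)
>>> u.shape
(31, 3)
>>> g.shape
(31, 3)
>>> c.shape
(3,)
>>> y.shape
()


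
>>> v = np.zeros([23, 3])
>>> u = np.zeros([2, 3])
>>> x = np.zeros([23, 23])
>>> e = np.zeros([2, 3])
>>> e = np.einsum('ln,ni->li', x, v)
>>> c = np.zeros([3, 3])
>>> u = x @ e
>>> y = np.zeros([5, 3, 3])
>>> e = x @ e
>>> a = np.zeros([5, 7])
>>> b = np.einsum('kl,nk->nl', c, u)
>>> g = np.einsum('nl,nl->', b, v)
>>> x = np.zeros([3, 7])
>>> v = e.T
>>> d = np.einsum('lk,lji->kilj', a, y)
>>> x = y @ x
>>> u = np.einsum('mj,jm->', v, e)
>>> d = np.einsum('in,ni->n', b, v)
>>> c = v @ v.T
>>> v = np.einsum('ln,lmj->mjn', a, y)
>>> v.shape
(3, 3, 7)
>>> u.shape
()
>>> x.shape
(5, 3, 7)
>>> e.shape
(23, 3)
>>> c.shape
(3, 3)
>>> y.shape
(5, 3, 3)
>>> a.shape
(5, 7)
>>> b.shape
(23, 3)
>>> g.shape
()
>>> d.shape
(3,)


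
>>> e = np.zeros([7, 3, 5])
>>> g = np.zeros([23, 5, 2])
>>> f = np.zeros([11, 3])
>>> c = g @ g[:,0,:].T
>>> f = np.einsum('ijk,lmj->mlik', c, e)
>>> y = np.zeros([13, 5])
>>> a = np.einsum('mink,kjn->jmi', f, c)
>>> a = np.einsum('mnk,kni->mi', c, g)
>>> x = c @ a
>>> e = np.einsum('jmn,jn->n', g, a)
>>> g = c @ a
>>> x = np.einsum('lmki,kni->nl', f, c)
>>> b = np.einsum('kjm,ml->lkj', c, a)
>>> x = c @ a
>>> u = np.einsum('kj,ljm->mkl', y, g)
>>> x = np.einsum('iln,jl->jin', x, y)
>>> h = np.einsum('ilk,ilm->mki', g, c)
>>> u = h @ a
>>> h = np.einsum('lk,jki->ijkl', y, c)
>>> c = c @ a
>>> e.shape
(2,)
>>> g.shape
(23, 5, 2)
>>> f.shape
(3, 7, 23, 23)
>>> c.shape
(23, 5, 2)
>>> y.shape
(13, 5)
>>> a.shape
(23, 2)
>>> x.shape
(13, 23, 2)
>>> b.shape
(2, 23, 5)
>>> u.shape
(23, 2, 2)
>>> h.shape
(23, 23, 5, 13)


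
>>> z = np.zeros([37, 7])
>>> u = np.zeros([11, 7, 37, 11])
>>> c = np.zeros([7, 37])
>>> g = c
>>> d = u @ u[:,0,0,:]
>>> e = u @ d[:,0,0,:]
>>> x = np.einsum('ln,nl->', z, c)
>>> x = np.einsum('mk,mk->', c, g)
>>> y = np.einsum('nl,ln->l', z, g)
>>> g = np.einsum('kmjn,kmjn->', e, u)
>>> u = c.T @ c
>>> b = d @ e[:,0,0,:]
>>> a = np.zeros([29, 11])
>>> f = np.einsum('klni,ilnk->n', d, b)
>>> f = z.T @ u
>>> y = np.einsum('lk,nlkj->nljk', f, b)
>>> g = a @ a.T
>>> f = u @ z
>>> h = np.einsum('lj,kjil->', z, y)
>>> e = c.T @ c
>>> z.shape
(37, 7)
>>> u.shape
(37, 37)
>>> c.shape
(7, 37)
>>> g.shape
(29, 29)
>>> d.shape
(11, 7, 37, 11)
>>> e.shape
(37, 37)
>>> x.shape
()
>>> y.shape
(11, 7, 11, 37)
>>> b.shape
(11, 7, 37, 11)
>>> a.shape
(29, 11)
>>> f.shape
(37, 7)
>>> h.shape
()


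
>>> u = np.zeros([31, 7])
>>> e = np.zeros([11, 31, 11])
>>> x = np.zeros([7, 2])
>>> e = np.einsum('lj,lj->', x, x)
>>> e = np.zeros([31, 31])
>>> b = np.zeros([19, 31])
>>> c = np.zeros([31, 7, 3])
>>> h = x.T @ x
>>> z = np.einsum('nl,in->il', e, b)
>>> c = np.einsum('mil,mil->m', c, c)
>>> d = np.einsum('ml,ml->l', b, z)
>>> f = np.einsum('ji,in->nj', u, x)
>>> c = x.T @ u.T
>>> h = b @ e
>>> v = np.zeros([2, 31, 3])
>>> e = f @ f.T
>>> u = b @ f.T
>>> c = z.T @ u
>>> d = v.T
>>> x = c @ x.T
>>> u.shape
(19, 2)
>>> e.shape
(2, 2)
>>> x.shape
(31, 7)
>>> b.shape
(19, 31)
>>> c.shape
(31, 2)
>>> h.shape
(19, 31)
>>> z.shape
(19, 31)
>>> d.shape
(3, 31, 2)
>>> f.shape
(2, 31)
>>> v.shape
(2, 31, 3)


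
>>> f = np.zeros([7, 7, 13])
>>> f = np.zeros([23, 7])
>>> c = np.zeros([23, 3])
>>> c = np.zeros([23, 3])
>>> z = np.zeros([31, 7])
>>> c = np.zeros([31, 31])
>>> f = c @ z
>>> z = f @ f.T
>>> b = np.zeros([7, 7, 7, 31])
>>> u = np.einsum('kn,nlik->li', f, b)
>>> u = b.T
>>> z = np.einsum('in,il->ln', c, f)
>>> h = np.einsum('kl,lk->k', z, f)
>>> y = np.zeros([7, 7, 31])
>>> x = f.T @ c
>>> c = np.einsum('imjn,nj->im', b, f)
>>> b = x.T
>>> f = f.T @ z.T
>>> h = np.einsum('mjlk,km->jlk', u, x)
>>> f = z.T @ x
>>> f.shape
(31, 31)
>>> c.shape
(7, 7)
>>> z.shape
(7, 31)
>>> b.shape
(31, 7)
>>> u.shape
(31, 7, 7, 7)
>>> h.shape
(7, 7, 7)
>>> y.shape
(7, 7, 31)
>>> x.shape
(7, 31)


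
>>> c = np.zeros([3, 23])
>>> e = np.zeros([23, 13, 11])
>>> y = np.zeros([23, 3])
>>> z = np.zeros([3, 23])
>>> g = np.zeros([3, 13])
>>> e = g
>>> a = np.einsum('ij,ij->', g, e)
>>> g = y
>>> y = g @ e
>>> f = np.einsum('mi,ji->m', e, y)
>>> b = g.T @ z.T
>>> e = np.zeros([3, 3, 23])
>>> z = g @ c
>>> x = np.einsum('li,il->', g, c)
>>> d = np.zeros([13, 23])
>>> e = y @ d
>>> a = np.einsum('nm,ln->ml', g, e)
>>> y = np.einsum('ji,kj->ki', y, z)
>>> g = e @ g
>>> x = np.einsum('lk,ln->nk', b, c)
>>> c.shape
(3, 23)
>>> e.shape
(23, 23)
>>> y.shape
(23, 13)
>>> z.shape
(23, 23)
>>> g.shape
(23, 3)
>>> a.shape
(3, 23)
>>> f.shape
(3,)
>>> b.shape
(3, 3)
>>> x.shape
(23, 3)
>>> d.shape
(13, 23)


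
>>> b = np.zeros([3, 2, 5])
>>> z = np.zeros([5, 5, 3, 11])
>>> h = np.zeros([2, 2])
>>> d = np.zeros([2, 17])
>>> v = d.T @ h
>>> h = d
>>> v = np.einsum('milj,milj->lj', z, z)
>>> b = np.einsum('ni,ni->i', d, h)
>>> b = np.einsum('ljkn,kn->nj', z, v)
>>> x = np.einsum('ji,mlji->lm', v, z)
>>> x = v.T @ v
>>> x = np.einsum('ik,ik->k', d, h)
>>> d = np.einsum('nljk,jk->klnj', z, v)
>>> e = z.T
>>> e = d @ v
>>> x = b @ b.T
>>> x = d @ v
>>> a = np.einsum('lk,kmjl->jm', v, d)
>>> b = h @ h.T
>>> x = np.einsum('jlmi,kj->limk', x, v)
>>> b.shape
(2, 2)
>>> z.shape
(5, 5, 3, 11)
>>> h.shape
(2, 17)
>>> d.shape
(11, 5, 5, 3)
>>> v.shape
(3, 11)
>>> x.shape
(5, 11, 5, 3)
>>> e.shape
(11, 5, 5, 11)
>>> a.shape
(5, 5)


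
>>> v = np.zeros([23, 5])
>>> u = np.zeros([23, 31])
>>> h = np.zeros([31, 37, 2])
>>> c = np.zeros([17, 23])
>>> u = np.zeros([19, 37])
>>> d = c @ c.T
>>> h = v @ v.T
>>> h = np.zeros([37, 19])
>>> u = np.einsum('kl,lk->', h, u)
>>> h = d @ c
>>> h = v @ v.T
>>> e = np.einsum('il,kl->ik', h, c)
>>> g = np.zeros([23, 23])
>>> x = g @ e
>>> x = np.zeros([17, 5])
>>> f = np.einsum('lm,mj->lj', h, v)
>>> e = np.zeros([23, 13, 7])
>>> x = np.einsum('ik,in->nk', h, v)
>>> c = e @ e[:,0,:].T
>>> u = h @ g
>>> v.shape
(23, 5)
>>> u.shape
(23, 23)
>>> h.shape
(23, 23)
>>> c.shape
(23, 13, 23)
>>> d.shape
(17, 17)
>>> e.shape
(23, 13, 7)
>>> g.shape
(23, 23)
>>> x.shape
(5, 23)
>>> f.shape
(23, 5)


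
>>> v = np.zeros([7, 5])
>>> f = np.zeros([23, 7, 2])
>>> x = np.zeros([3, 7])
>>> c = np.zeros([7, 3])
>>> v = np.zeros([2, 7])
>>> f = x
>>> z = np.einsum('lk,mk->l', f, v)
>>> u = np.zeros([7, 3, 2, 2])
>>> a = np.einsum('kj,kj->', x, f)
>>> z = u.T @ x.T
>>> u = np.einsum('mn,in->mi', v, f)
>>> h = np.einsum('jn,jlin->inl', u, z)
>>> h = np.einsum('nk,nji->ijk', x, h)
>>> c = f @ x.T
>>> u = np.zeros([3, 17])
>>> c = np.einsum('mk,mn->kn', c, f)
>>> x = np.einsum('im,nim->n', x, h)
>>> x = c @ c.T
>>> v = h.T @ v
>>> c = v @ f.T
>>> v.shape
(7, 3, 7)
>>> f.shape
(3, 7)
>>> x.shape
(3, 3)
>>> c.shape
(7, 3, 3)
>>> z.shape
(2, 2, 3, 3)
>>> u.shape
(3, 17)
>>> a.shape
()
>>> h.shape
(2, 3, 7)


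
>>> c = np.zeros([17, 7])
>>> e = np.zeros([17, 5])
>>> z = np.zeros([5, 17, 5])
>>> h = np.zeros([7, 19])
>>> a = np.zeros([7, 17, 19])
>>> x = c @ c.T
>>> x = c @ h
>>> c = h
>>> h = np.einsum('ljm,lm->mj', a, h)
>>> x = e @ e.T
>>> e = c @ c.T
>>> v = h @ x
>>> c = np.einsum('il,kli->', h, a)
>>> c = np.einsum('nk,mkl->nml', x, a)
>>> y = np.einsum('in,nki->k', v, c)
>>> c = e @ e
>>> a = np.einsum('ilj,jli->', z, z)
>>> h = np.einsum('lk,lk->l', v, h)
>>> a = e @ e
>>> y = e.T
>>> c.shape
(7, 7)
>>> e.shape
(7, 7)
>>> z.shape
(5, 17, 5)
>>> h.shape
(19,)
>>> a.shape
(7, 7)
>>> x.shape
(17, 17)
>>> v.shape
(19, 17)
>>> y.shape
(7, 7)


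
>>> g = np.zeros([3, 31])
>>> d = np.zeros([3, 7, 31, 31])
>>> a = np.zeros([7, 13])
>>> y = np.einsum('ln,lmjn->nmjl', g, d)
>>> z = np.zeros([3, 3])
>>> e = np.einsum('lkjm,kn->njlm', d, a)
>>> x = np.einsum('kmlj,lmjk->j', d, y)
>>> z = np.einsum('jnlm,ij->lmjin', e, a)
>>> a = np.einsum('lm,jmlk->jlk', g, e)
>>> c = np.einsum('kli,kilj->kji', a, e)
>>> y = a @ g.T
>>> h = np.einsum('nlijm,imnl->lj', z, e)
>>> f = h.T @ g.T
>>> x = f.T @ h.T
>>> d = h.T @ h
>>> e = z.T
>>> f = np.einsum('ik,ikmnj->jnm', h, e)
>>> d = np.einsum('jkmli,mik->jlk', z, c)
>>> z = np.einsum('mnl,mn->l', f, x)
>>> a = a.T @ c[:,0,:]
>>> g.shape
(3, 31)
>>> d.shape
(3, 7, 31)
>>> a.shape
(31, 3, 31)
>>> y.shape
(13, 3, 3)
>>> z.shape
(13,)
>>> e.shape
(31, 7, 13, 31, 3)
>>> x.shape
(3, 31)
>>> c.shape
(13, 31, 31)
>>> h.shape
(31, 7)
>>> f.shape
(3, 31, 13)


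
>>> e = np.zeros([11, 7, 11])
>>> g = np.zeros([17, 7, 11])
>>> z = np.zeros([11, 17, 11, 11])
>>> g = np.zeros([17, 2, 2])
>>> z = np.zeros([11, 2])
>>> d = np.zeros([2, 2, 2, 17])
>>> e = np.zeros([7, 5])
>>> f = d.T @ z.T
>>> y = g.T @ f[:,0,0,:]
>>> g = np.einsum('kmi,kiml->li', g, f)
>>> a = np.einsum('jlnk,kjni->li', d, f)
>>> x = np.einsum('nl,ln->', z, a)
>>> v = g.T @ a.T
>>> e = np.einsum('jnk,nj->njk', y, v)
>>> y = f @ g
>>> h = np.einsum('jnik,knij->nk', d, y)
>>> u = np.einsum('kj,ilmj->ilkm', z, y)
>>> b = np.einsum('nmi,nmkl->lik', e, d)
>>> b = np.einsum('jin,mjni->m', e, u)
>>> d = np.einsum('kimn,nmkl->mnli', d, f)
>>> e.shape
(2, 2, 11)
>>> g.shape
(11, 2)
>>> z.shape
(11, 2)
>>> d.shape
(2, 17, 11, 2)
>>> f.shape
(17, 2, 2, 11)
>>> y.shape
(17, 2, 2, 2)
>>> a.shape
(2, 11)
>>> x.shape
()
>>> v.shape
(2, 2)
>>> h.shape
(2, 17)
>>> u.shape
(17, 2, 11, 2)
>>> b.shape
(17,)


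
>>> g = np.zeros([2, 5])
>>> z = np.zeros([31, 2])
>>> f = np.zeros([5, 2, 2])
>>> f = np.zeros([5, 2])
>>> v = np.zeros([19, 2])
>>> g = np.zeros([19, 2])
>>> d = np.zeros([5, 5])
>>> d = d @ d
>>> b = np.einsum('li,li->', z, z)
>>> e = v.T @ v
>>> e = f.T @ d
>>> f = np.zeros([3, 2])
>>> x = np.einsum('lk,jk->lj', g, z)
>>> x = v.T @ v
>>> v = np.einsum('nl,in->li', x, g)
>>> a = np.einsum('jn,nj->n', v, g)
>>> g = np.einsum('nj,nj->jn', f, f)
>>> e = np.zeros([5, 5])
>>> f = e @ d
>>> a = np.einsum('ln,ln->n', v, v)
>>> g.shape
(2, 3)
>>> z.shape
(31, 2)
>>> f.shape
(5, 5)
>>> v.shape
(2, 19)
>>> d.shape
(5, 5)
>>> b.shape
()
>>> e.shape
(5, 5)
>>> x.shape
(2, 2)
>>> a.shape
(19,)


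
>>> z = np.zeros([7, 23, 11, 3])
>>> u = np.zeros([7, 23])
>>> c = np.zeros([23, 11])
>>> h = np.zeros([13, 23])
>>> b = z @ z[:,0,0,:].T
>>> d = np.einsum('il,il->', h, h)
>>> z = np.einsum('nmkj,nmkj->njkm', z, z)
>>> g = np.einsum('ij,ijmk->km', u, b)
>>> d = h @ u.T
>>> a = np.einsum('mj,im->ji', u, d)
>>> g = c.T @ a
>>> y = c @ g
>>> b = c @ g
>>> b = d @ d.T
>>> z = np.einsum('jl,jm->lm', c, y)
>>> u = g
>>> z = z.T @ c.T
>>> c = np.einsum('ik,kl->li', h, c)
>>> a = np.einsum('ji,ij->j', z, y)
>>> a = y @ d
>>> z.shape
(13, 23)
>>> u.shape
(11, 13)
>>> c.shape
(11, 13)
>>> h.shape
(13, 23)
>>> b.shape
(13, 13)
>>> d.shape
(13, 7)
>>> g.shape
(11, 13)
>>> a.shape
(23, 7)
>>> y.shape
(23, 13)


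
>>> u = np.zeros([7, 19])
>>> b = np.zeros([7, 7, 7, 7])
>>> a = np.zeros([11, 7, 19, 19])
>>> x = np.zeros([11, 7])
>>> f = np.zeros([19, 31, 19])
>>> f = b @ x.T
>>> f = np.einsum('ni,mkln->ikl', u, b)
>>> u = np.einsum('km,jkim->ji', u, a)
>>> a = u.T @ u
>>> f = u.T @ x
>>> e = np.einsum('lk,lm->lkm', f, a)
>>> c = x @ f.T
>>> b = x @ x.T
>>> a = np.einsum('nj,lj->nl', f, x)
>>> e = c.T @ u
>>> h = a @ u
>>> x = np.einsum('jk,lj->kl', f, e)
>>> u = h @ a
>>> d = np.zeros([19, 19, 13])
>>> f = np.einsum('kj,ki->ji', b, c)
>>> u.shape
(19, 11)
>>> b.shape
(11, 11)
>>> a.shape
(19, 11)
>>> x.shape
(7, 19)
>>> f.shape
(11, 19)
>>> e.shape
(19, 19)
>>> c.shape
(11, 19)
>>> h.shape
(19, 19)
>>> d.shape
(19, 19, 13)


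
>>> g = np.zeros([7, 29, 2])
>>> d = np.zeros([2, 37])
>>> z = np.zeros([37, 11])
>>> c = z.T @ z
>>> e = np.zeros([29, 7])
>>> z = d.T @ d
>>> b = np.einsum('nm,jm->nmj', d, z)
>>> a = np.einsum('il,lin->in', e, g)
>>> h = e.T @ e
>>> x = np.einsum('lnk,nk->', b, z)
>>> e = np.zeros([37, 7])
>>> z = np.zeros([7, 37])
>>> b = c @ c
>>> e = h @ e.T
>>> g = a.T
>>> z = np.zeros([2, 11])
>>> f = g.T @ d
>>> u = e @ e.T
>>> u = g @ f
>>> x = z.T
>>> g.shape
(2, 29)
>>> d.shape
(2, 37)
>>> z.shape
(2, 11)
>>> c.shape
(11, 11)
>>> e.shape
(7, 37)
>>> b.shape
(11, 11)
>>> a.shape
(29, 2)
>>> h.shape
(7, 7)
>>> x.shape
(11, 2)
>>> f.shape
(29, 37)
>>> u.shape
(2, 37)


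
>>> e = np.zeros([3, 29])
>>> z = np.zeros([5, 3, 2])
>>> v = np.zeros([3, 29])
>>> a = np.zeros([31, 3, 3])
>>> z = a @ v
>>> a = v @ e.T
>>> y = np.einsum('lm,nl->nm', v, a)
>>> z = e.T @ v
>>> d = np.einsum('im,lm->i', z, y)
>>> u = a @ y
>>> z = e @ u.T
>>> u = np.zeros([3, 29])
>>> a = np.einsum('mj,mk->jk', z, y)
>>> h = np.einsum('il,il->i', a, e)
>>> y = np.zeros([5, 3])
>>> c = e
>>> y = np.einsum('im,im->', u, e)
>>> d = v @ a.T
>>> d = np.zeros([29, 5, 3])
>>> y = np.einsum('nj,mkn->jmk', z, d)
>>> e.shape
(3, 29)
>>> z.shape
(3, 3)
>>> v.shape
(3, 29)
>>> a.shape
(3, 29)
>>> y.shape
(3, 29, 5)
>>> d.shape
(29, 5, 3)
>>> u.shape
(3, 29)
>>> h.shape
(3,)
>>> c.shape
(3, 29)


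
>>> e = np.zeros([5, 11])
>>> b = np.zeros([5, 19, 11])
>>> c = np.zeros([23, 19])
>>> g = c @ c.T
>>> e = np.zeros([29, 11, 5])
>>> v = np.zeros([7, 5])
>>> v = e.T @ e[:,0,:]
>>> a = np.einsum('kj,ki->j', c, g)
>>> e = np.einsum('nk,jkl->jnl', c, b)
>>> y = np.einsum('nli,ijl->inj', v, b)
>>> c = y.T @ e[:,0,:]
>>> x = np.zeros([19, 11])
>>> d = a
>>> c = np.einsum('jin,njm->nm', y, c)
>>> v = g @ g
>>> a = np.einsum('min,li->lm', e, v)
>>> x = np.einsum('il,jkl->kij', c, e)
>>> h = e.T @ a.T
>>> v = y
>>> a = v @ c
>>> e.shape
(5, 23, 11)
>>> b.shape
(5, 19, 11)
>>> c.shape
(19, 11)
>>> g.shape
(23, 23)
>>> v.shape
(5, 5, 19)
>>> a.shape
(5, 5, 11)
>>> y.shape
(5, 5, 19)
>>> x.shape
(23, 19, 5)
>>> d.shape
(19,)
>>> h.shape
(11, 23, 23)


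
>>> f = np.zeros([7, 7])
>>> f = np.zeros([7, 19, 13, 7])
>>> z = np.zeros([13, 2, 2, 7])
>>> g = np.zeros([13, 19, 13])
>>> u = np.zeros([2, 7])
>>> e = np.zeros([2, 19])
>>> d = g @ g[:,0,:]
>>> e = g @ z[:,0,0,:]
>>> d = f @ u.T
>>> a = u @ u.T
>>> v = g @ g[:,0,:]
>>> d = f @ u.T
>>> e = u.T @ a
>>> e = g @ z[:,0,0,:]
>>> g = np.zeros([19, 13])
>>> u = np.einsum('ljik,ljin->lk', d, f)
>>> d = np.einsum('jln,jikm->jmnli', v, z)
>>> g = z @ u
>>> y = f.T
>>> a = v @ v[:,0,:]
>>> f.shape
(7, 19, 13, 7)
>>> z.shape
(13, 2, 2, 7)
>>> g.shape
(13, 2, 2, 2)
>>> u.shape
(7, 2)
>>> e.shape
(13, 19, 7)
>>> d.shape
(13, 7, 13, 19, 2)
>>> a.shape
(13, 19, 13)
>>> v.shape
(13, 19, 13)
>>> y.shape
(7, 13, 19, 7)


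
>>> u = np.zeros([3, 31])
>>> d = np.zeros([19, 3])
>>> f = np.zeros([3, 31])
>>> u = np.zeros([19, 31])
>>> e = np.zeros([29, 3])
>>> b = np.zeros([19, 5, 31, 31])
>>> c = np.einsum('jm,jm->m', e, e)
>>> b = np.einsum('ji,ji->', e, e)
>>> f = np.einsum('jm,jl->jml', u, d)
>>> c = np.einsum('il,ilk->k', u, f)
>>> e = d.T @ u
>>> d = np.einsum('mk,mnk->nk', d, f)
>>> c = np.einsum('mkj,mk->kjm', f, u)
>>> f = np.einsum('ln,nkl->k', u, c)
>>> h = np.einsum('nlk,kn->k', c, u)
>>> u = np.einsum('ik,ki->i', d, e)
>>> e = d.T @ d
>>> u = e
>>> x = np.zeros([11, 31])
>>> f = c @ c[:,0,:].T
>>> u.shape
(3, 3)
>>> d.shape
(31, 3)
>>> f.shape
(31, 3, 31)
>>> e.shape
(3, 3)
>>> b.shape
()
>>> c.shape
(31, 3, 19)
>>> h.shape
(19,)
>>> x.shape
(11, 31)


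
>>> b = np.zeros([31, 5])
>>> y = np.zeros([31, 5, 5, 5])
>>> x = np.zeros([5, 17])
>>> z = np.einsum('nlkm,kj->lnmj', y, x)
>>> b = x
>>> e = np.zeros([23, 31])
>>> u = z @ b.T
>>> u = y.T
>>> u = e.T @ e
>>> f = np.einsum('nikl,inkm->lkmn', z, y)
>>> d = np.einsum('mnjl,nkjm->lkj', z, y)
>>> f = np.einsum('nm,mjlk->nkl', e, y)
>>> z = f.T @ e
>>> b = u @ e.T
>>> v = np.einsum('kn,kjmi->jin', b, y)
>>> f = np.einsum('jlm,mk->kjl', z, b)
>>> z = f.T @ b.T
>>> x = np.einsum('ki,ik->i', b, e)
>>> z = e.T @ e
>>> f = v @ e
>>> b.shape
(31, 23)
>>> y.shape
(31, 5, 5, 5)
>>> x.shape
(23,)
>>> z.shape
(31, 31)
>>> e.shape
(23, 31)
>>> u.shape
(31, 31)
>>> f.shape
(5, 5, 31)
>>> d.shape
(17, 5, 5)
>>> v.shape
(5, 5, 23)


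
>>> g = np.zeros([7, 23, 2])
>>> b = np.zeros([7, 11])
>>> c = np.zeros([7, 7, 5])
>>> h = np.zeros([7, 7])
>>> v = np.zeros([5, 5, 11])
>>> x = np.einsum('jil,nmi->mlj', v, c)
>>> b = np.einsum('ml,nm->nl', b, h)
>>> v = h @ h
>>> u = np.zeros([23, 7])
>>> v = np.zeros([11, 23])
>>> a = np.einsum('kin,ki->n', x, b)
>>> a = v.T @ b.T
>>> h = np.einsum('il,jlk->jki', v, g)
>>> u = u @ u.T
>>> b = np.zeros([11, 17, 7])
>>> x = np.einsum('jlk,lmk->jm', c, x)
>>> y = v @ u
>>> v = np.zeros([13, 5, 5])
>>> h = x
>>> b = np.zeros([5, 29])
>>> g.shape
(7, 23, 2)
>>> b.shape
(5, 29)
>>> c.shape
(7, 7, 5)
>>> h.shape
(7, 11)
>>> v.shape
(13, 5, 5)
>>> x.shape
(7, 11)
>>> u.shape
(23, 23)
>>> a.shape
(23, 7)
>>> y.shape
(11, 23)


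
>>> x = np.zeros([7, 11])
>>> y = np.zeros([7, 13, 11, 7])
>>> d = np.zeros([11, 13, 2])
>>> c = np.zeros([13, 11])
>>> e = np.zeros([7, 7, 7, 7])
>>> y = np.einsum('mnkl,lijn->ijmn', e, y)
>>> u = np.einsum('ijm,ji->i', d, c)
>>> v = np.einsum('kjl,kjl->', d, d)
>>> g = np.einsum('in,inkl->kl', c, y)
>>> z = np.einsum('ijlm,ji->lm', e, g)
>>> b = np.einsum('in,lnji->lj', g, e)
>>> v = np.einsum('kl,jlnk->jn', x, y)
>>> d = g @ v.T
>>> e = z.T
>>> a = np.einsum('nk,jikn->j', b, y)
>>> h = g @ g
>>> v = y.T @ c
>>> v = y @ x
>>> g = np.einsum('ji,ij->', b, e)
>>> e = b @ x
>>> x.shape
(7, 11)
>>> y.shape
(13, 11, 7, 7)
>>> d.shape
(7, 13)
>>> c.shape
(13, 11)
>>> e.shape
(7, 11)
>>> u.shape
(11,)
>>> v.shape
(13, 11, 7, 11)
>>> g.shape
()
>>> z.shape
(7, 7)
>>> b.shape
(7, 7)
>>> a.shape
(13,)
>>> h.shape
(7, 7)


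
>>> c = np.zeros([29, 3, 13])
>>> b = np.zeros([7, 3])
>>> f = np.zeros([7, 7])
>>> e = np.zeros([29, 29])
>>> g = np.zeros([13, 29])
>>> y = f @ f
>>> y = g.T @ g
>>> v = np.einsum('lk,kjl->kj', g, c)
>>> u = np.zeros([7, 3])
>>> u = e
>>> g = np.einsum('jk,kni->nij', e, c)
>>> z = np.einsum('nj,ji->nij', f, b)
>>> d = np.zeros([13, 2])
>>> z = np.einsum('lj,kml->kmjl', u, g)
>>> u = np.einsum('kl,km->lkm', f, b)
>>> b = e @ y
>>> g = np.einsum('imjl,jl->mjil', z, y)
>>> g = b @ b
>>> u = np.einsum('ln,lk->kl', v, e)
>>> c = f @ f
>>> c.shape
(7, 7)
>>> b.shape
(29, 29)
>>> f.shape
(7, 7)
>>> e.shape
(29, 29)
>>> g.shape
(29, 29)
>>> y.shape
(29, 29)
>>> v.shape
(29, 3)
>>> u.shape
(29, 29)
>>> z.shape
(3, 13, 29, 29)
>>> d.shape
(13, 2)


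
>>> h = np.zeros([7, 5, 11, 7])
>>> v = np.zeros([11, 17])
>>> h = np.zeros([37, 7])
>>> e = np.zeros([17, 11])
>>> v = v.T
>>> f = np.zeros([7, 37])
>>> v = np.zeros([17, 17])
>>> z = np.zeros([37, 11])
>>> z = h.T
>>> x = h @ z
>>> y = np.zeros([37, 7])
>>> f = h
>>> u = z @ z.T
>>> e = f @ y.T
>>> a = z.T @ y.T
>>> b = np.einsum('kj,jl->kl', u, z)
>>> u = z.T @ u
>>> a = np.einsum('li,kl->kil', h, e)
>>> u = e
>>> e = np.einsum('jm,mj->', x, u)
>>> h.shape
(37, 7)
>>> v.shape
(17, 17)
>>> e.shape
()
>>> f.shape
(37, 7)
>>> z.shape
(7, 37)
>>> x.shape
(37, 37)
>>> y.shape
(37, 7)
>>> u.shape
(37, 37)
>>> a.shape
(37, 7, 37)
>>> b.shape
(7, 37)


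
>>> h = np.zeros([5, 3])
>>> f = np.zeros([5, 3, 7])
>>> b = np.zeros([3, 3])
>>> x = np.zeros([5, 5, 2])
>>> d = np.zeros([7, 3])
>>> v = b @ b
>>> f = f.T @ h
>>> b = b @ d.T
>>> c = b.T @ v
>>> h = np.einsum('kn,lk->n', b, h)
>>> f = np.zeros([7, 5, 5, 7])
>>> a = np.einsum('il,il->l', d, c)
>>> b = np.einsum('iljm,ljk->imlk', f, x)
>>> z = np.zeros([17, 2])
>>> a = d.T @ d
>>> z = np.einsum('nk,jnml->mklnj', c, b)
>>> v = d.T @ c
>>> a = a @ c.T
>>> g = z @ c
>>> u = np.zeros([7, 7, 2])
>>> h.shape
(7,)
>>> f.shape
(7, 5, 5, 7)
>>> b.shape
(7, 7, 5, 2)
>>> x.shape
(5, 5, 2)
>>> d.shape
(7, 3)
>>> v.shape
(3, 3)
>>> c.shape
(7, 3)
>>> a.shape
(3, 7)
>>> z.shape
(5, 3, 2, 7, 7)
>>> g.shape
(5, 3, 2, 7, 3)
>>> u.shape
(7, 7, 2)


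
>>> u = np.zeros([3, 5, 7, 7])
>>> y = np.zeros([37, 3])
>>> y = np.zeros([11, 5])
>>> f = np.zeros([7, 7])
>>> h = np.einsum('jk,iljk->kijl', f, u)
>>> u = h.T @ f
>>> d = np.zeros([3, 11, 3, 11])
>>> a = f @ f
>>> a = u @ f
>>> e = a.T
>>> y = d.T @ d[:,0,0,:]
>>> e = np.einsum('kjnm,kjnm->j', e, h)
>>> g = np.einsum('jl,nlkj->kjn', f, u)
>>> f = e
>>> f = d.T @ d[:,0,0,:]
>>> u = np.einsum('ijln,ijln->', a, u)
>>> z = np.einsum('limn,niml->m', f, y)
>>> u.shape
()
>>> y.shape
(11, 3, 11, 11)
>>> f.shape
(11, 3, 11, 11)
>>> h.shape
(7, 3, 7, 5)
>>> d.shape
(3, 11, 3, 11)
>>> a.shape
(5, 7, 3, 7)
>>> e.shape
(3,)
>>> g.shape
(3, 7, 5)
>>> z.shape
(11,)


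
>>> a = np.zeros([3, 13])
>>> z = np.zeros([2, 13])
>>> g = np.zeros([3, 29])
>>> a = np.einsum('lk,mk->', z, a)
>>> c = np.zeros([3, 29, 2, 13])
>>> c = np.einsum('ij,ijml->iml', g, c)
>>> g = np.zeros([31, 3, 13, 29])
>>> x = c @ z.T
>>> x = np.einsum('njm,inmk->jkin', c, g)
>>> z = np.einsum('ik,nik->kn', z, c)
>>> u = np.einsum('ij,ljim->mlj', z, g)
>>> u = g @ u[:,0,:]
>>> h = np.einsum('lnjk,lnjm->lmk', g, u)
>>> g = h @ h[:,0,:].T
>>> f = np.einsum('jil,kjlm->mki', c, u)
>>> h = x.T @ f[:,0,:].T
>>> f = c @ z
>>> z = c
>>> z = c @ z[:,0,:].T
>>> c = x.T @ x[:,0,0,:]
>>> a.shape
()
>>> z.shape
(3, 2, 3)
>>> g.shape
(31, 3, 31)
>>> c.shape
(3, 31, 29, 3)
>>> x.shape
(2, 29, 31, 3)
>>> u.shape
(31, 3, 13, 3)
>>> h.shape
(3, 31, 29, 3)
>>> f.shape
(3, 2, 3)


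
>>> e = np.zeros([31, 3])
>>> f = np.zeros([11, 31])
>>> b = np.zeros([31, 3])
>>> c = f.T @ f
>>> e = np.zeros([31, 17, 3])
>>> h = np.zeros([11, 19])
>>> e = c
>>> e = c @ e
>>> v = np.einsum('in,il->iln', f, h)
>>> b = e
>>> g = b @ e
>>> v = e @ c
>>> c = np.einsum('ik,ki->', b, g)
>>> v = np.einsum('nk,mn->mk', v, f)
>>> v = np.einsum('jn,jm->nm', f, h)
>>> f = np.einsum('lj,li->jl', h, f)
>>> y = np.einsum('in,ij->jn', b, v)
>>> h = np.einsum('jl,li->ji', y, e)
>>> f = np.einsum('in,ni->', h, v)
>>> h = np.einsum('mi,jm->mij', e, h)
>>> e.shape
(31, 31)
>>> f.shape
()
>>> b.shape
(31, 31)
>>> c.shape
()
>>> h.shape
(31, 31, 19)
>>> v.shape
(31, 19)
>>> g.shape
(31, 31)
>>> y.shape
(19, 31)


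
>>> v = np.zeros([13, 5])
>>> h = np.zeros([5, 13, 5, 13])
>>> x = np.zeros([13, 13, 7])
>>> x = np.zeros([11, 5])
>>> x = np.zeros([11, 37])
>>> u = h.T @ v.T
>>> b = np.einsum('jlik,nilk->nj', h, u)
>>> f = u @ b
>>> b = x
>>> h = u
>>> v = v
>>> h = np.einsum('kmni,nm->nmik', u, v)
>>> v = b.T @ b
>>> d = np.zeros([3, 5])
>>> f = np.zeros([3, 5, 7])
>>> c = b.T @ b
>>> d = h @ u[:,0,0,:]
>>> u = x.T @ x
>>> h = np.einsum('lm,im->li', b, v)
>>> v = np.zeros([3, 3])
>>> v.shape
(3, 3)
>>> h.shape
(11, 37)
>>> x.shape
(11, 37)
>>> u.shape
(37, 37)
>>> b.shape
(11, 37)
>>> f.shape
(3, 5, 7)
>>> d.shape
(13, 5, 13, 13)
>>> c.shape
(37, 37)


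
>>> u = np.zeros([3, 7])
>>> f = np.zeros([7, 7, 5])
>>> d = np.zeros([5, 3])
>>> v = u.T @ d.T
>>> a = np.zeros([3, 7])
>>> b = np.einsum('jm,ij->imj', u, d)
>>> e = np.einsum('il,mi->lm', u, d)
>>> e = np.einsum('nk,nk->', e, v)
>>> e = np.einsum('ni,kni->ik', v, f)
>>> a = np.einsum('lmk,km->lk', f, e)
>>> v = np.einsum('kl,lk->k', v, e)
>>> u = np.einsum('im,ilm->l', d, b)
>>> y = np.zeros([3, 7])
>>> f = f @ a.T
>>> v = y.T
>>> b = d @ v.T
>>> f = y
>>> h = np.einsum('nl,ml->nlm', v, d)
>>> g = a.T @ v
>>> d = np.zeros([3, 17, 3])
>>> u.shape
(7,)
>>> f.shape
(3, 7)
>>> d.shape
(3, 17, 3)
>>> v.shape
(7, 3)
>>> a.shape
(7, 5)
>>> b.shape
(5, 7)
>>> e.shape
(5, 7)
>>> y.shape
(3, 7)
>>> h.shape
(7, 3, 5)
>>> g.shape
(5, 3)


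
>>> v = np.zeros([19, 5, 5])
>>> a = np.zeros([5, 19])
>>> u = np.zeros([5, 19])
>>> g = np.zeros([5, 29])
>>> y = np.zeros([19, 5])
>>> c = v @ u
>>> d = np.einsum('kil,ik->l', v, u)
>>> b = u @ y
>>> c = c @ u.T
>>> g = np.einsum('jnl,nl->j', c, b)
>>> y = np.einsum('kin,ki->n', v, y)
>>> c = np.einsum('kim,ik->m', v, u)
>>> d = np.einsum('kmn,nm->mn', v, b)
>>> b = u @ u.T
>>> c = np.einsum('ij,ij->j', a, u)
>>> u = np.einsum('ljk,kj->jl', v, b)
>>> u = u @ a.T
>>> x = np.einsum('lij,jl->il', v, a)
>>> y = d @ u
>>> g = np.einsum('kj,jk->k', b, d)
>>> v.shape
(19, 5, 5)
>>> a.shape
(5, 19)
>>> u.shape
(5, 5)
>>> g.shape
(5,)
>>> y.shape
(5, 5)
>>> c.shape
(19,)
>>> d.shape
(5, 5)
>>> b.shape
(5, 5)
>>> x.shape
(5, 19)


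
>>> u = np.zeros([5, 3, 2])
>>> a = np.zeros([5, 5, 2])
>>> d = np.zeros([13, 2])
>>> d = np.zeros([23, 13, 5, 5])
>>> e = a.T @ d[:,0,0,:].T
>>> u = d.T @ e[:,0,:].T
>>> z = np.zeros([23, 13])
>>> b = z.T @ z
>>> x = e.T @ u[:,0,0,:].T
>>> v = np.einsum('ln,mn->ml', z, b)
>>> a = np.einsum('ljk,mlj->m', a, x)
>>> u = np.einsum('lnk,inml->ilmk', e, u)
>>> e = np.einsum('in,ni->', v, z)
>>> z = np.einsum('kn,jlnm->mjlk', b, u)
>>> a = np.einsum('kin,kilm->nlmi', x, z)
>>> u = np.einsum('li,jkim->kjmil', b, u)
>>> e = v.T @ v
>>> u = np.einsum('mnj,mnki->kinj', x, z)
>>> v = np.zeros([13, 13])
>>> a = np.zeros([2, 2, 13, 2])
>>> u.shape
(2, 13, 5, 5)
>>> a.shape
(2, 2, 13, 2)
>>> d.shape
(23, 13, 5, 5)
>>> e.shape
(23, 23)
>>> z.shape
(23, 5, 2, 13)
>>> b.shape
(13, 13)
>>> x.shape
(23, 5, 5)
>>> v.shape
(13, 13)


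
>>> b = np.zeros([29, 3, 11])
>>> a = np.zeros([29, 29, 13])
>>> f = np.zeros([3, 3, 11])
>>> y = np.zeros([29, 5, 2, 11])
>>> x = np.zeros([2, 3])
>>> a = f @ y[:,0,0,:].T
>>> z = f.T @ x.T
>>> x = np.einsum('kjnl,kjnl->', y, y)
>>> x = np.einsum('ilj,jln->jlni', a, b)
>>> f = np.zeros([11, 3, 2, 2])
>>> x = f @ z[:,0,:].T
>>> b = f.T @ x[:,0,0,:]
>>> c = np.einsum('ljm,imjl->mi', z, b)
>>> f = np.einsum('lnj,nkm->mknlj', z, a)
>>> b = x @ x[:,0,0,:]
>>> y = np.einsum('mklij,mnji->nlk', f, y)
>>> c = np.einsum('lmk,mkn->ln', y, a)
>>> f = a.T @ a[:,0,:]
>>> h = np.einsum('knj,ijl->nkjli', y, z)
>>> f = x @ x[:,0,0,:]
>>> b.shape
(11, 3, 2, 11)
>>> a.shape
(3, 3, 29)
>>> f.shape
(11, 3, 2, 11)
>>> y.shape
(5, 3, 3)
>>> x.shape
(11, 3, 2, 11)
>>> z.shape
(11, 3, 2)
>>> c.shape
(5, 29)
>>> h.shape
(3, 5, 3, 2, 11)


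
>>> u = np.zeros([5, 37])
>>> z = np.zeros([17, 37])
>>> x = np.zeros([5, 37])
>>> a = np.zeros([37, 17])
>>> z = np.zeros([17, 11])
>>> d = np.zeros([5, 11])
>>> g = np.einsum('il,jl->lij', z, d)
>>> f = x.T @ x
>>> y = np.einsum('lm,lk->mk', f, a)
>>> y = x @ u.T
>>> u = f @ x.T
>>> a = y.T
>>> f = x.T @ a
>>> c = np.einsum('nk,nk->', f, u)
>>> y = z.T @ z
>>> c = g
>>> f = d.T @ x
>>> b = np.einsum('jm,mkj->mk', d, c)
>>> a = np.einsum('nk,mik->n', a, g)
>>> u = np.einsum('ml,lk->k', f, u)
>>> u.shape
(5,)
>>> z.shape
(17, 11)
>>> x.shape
(5, 37)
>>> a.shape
(5,)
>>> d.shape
(5, 11)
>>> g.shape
(11, 17, 5)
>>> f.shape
(11, 37)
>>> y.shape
(11, 11)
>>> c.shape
(11, 17, 5)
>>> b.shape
(11, 17)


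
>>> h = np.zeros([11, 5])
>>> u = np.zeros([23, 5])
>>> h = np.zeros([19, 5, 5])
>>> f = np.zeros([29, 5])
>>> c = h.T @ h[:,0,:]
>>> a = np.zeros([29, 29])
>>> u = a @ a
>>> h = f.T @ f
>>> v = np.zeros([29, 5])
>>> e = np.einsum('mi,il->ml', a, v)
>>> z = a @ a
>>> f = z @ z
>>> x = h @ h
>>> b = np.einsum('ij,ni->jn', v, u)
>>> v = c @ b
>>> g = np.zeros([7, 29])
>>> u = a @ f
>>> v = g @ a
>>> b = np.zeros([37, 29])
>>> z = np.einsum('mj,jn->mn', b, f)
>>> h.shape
(5, 5)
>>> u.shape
(29, 29)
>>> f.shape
(29, 29)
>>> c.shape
(5, 5, 5)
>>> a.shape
(29, 29)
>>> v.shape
(7, 29)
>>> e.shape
(29, 5)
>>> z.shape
(37, 29)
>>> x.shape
(5, 5)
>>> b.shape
(37, 29)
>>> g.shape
(7, 29)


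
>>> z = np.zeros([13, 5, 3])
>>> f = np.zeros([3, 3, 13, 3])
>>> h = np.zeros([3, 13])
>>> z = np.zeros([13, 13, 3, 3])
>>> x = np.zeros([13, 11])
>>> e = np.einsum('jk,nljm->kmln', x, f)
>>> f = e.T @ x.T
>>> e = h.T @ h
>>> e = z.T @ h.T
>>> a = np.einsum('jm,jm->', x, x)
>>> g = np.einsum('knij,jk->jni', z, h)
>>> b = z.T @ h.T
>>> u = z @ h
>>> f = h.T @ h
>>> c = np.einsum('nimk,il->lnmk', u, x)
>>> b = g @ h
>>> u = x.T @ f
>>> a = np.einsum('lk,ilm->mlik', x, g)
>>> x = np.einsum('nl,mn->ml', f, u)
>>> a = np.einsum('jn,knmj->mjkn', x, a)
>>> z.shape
(13, 13, 3, 3)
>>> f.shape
(13, 13)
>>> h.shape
(3, 13)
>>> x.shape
(11, 13)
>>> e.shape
(3, 3, 13, 3)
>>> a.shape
(3, 11, 3, 13)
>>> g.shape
(3, 13, 3)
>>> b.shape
(3, 13, 13)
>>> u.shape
(11, 13)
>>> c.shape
(11, 13, 3, 13)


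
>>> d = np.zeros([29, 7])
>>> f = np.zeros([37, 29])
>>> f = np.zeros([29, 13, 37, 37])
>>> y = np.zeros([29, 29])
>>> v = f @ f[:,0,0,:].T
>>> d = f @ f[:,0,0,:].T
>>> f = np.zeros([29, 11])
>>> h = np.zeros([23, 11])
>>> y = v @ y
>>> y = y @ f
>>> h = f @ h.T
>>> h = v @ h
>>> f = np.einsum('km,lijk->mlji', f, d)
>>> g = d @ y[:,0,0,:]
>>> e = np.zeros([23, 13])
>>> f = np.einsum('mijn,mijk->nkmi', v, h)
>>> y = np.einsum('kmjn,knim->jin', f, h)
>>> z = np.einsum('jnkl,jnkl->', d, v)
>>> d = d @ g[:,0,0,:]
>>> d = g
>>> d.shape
(29, 13, 37, 11)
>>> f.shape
(29, 23, 29, 13)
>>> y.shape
(29, 37, 13)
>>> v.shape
(29, 13, 37, 29)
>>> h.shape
(29, 13, 37, 23)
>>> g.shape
(29, 13, 37, 11)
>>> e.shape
(23, 13)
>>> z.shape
()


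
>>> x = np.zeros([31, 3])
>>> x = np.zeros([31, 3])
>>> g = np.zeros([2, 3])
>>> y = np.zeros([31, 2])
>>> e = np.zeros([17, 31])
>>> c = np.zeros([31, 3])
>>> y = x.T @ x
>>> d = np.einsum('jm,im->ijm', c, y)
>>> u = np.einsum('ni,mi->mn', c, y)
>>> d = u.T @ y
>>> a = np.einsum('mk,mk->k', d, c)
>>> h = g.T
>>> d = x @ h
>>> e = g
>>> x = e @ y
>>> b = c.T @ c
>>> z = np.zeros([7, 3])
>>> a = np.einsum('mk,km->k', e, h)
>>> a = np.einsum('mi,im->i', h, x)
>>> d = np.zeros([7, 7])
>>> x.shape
(2, 3)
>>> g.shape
(2, 3)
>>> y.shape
(3, 3)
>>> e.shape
(2, 3)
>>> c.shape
(31, 3)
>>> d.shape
(7, 7)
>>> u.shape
(3, 31)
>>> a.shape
(2,)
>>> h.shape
(3, 2)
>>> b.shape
(3, 3)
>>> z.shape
(7, 3)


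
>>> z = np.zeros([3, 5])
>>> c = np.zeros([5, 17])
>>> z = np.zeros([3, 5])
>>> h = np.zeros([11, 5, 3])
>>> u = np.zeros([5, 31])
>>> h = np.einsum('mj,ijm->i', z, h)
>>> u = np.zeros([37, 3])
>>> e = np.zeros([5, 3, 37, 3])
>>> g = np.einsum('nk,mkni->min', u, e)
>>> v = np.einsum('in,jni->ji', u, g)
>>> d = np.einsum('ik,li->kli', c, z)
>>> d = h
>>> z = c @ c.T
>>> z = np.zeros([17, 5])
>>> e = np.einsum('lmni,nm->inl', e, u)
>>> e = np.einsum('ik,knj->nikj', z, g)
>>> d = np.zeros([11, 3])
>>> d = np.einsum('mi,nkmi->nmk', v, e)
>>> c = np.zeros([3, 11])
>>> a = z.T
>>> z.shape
(17, 5)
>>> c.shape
(3, 11)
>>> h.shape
(11,)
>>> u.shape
(37, 3)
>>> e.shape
(3, 17, 5, 37)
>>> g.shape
(5, 3, 37)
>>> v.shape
(5, 37)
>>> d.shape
(3, 5, 17)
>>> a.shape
(5, 17)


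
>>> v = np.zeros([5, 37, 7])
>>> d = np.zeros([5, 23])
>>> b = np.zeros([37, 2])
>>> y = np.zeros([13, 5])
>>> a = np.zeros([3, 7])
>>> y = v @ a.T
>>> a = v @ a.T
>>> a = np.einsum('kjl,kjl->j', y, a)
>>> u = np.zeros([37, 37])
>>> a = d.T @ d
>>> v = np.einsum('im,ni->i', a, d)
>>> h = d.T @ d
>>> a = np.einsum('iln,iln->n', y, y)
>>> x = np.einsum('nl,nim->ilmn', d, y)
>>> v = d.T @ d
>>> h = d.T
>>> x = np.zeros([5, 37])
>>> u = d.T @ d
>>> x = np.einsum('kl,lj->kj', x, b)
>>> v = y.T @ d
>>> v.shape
(3, 37, 23)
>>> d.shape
(5, 23)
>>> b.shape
(37, 2)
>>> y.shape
(5, 37, 3)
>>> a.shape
(3,)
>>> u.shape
(23, 23)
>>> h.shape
(23, 5)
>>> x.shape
(5, 2)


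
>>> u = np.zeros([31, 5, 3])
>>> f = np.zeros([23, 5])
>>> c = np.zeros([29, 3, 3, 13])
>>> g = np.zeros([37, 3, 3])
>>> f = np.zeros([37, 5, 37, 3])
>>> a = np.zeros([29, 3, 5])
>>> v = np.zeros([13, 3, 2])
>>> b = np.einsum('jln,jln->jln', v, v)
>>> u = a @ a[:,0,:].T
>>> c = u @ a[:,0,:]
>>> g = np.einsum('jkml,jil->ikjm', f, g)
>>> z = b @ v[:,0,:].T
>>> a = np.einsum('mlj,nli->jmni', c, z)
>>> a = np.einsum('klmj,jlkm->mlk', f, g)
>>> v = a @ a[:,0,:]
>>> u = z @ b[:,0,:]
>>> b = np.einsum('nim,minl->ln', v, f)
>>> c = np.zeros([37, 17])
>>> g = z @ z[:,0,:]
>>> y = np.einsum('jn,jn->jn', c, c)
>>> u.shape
(13, 3, 2)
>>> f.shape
(37, 5, 37, 3)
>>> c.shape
(37, 17)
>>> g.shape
(13, 3, 13)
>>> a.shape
(37, 5, 37)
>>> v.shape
(37, 5, 37)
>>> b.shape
(3, 37)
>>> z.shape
(13, 3, 13)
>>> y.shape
(37, 17)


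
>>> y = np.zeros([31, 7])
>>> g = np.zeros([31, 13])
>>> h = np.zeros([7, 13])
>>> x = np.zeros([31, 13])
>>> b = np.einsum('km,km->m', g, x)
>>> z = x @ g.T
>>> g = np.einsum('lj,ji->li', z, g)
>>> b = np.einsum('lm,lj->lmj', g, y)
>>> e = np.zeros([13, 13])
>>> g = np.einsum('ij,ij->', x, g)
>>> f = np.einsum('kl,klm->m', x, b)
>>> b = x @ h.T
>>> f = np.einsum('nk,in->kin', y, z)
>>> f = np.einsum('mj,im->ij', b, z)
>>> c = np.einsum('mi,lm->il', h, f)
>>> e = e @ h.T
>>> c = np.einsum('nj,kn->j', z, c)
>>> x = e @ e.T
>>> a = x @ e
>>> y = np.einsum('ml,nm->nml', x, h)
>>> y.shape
(7, 13, 13)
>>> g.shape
()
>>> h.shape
(7, 13)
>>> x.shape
(13, 13)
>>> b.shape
(31, 7)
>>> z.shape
(31, 31)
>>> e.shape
(13, 7)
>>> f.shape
(31, 7)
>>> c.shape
(31,)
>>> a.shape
(13, 7)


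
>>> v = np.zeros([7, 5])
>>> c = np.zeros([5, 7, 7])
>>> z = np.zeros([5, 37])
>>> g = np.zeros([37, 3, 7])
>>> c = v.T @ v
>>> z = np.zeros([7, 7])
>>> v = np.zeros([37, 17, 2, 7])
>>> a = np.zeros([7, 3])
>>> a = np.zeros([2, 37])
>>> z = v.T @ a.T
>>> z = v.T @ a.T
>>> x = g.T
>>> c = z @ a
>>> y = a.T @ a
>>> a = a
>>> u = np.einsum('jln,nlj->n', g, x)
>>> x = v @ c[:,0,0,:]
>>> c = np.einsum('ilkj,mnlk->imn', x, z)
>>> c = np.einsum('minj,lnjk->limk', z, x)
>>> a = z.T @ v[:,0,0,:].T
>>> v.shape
(37, 17, 2, 7)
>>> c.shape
(37, 2, 7, 37)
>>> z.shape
(7, 2, 17, 2)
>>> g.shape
(37, 3, 7)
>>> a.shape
(2, 17, 2, 37)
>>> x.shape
(37, 17, 2, 37)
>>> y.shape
(37, 37)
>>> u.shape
(7,)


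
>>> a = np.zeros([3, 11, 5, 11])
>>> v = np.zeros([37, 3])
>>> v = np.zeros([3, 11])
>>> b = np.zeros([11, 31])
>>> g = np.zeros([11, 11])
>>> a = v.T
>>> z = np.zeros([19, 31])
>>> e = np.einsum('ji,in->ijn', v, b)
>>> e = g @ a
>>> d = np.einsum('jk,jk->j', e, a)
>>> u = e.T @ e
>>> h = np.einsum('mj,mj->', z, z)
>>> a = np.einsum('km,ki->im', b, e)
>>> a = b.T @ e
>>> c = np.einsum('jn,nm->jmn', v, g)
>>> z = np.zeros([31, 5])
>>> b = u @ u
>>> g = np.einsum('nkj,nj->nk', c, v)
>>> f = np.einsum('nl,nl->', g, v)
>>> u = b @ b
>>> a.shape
(31, 3)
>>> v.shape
(3, 11)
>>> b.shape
(3, 3)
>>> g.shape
(3, 11)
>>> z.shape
(31, 5)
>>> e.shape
(11, 3)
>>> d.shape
(11,)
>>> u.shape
(3, 3)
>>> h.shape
()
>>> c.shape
(3, 11, 11)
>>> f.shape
()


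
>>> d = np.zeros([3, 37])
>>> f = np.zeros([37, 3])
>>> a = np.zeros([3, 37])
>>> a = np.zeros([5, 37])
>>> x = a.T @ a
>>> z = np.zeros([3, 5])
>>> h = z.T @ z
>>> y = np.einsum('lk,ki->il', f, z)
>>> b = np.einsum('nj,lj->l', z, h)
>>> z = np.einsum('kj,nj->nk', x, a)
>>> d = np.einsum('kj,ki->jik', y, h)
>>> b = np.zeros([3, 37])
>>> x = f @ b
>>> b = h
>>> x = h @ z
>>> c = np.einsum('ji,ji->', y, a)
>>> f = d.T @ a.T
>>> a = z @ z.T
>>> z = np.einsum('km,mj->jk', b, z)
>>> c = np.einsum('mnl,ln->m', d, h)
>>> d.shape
(37, 5, 5)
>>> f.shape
(5, 5, 5)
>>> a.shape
(5, 5)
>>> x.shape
(5, 37)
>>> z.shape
(37, 5)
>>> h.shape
(5, 5)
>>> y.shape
(5, 37)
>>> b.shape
(5, 5)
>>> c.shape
(37,)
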